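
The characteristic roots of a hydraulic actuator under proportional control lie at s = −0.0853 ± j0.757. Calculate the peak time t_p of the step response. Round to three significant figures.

t_p ≈ 4.15 s

t_p = π/ω_d with ω_d = 0.757 (the imaginary part), so t_p = 4.15 s.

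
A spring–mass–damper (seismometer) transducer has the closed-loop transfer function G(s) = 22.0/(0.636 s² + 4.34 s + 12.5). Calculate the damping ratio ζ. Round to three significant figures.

ζ ≈ 0.770

Dividing through by 0.636: denominator becomes s² + 6.824 s + 19.65.
So ω_n = √19.65 = 4.43 rad/s and ζ = 6.824/(2·4.43) = 0.770.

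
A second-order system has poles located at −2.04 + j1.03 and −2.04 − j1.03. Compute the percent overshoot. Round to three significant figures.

|pole| = ω_n = √(2.04² + 1.03²) = 2.29 rad/s; ζ = cos θ = σ/ω_n = 0.893.
%OS = 100 e^{−πζ/√(1−ζ²)} with ζ = 0.893 gives 0.198%.

%OS ≈ 0.198%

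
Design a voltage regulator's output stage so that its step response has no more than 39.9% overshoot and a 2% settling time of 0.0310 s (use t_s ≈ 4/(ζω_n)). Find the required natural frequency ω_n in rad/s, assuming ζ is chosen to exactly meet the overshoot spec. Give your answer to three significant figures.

ω_n ≈ 460 rad/s

ζ = −ln(OS)/√(π² + (ln OS)²). With OS = 0.399, ln OS = −0.9188 and ζ = 0.9188/3.273 = 0.281.
Then ω_n = 4/(ζ t_s) = 4/(0.281 × 0.0310) = 460 rad/s.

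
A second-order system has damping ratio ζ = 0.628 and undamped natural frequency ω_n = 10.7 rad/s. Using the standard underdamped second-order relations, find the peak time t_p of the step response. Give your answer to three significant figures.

The damped frequency is ω_d = ω_n√(1−ζ²) = 10.7·√(1−0.394) = 8.33 rad/s.
Peak time t_p = π/ω_d = π/8.33 = 0.377 s.

t_p ≈ 0.377 s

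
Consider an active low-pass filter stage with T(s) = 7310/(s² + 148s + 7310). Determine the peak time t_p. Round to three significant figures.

t_p ≈ 0.0734 s

Comparing the denominator to s² + 2ζω_n s + ω_n²: ω_n = √7310 = 85.5 rad/s, and 2ζω_n = 148 so ζ = 148/(2·85.5) = 0.866.
The damped frequency ω_d = ω_n√(1−ζ²) = 42.8 rad/s. Then t_p = π/ω_d = 0.0734 s.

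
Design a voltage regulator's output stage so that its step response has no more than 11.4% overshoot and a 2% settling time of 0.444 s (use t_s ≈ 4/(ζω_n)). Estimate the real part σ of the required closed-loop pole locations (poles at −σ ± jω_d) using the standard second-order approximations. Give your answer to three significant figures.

The settling-time spec alone fixes σ = ζω_n = 4/t_s = 4/0.444 = 9.01.
(Overshoot then fixes ζ = 0.569 and hence ω_d = σ·√(1−ζ²)/ζ = 13.0 rad/s.)

σ ≈ 9.01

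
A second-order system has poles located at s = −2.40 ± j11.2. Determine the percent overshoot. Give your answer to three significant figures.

The poles are at −σ ± jω_d with σ = 2.40 and ω_d = 11.2, so ω_n = √(σ²+ω_d²) = 11.5 rad/s and ζ = σ/ω_n = 0.210.
%OS = 100 e^{−πζ/√(1−ζ²)} with ζ = 0.210 gives 51.0%.

%OS ≈ 51.0%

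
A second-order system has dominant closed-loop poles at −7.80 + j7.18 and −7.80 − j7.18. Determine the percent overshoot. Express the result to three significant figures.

%OS ≈ 3.29%

|pole| = ω_n = √(7.80² + 7.18²) = 10.6 rad/s; ζ = cos θ = σ/ω_n = 0.736.
Overshoot: exp(−π·0.736/√(1−0.736²)) = 0.0329, i.e. 3.29%.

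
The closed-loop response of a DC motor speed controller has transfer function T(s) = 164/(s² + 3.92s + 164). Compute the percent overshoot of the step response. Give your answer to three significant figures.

Matching coefficients with s² + 2ζω_n s + ω_n² gives ω_n² = 164 ⇒ ω_n = 12.8 rad/s, and ζ = 3.92/(2ω_n) = 0.153.
%OS = 100·exp(−πζ/√(1−ζ²)) = 61.5%.

%OS ≈ 61.5%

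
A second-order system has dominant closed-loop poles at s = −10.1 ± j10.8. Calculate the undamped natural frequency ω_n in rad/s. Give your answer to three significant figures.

ω_n ≈ 14.8 rad/s

|pole| = ω_n = √(10.1² + 10.8²) = 14.8 rad/s; ζ = cos θ = σ/ω_n = 0.683.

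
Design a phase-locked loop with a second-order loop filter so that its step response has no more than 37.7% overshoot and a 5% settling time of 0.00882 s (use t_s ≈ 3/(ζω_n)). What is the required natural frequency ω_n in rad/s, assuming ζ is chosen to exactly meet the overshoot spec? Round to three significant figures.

From %OS = 100·exp(−πζ/√(1−ζ²)), invert to get ζ = −ln(OS)/√(π² + ln²(OS)) with OS = 0.377.
−ln 0.377 = 0.9755, so ζ = 0.9755/√(π² + 0.9516) = 0.297.
From t_s ≈ 3/(ζω_n): ω_n = 3/(ζ·t_s) = 3/(0.297·0.00882) = 1150 rad/s.

ω_n ≈ 1150 rad/s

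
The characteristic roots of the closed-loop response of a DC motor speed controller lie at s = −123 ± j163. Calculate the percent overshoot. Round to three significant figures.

The poles are at −σ ± jω_d with σ = 123 and ω_d = 163, so ω_n = √(σ²+ω_d²) = 204 rad/s and ζ = σ/ω_n = 0.602.
%OS = 100 e^{−πζ/√(1−ζ²)} with ζ = 0.602 gives 9.34%.

%OS ≈ 9.34%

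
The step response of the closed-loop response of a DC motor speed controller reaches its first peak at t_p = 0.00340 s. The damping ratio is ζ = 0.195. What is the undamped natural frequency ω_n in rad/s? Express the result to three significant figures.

Peak time t_p = π/ω_d, so ω_d = π/t_p = π/0.00340 = 924 rad/s.
ω_n = ω_d/√(1−ζ²) = 924/√0.962 = 942 rad/s.

ω_n ≈ 942 rad/s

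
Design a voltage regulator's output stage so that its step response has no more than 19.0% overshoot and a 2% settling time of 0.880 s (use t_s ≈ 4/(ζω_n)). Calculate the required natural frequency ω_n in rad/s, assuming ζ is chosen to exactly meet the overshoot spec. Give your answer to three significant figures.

ζ = −ln(OS)/√(π² + (ln OS)²). With OS = 0.190, ln OS = −1.661 and ζ = 1.661/3.554 = 0.467.
Then ω_n = 4/(ζ t_s) = 4/(0.467 × 0.880) = 9.73 rad/s.

ω_n ≈ 9.73 rad/s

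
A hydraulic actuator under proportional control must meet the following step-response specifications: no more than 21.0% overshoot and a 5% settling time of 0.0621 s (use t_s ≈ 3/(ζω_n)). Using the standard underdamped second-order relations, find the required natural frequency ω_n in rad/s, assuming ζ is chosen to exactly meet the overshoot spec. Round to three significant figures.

ω_n ≈ 109 rad/s

From %OS = 100·exp(−πζ/√(1−ζ²)), invert to get ζ = −ln(OS)/√(π² + ln²(OS)) with OS = 0.210.
−ln 0.210 = 1.561, so ζ = 1.561/√(π² + 2.436) = 0.445.
Then ω_n = 3/(ζ t_s) = 3/(0.445 × 0.0621) = 109 rad/s.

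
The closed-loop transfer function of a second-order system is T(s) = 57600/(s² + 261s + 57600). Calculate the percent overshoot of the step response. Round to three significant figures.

%OS ≈ 13.1%

Matching coefficients with s² + 2ζω_n s + ω_n² gives ω_n² = 57600 ⇒ ω_n = 240 rad/s, and ζ = 261/(2ω_n) = 0.544.
%OS = 100 e^{−πζ/√(1−ζ²)} with ζ = 0.544 gives 13.1%.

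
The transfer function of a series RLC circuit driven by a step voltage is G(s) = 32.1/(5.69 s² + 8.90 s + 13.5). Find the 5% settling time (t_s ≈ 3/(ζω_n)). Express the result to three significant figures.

t_s ≈ 3.84 s

Dividing through by 5.69: denominator becomes s² + 1.564 s + 2.373.
So ω_n = √2.373 = 1.54 rad/s and ζ = 1.564/(2·1.54) = 0.508.
t_s ≈ 3/(ζω_n) = 3.84 s.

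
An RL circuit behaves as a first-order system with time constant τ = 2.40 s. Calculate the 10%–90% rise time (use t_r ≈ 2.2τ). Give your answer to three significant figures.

t_r ≈ 5.28 s

t_r ≈ 2.2τ = 5.28 s.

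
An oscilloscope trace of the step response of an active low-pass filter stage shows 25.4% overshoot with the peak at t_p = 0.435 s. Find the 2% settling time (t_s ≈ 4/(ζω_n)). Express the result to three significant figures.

t_s ≈ 1.27 s

ζ from %OS: ζ = |ln 0.254|/√(π²+ln²0.254) = 0.400.
t_p = π/ω_d ⇒ ω_d = 7.22 rad/s; then ω_n = ω_d/√(1−ζ²) = 7.88 rad/s.
t_s ≈ 4/(ζω_n) = 4/(0.400·7.88) = 1.27 s.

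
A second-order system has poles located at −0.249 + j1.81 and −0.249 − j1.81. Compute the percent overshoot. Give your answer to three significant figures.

|pole| = ω_n = √(0.249² + 1.81²) = 1.83 rad/s; ζ = cos θ = σ/ω_n = 0.136.
Overshoot: exp(−π·0.136/√(1−0.136²)) = 0.649, i.e. 64.9%.

%OS ≈ 64.9%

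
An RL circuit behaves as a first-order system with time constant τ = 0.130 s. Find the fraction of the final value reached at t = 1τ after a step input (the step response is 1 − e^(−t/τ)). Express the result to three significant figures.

y(t)/y_∞ = 1 − e^(−t/τ) = 1 − e^(−1) = 1 − e^(−1.00) = 0.632.

y/y_∞ ≈ 0.632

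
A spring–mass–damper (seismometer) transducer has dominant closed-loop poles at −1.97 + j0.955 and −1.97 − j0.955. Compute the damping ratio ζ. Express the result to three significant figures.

|pole| = ω_n = √(1.97² + 0.955²) = 2.19 rad/s; ζ = cos θ = σ/ω_n = 0.900.

ζ ≈ 0.900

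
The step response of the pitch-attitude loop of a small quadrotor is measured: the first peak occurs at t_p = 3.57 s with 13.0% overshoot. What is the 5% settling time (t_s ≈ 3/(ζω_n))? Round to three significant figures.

t_s ≈ 5.25 s

ζ from %OS: ζ = |ln 0.130|/√(π²+ln²0.130) = 0.545.
From t_p = π/ω_d, ω_d = π/3.57 = 0.880 rad/s, so ω_n = ω_d/√(1−ζ²) = 1.05 rad/s.
t_s ≈ 3/(ζω_n) = 3/(0.545·1.05) = 5.25 s.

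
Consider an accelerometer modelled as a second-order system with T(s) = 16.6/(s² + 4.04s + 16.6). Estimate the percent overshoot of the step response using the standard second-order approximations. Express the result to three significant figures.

ω_n = √16.6 = 4.07 rad/s; ζ = 4.04/(2·4.07) = 0.496.
%OS = 100·exp(−πζ/√(1−ζ²)) = 16.6%.

%OS ≈ 16.6%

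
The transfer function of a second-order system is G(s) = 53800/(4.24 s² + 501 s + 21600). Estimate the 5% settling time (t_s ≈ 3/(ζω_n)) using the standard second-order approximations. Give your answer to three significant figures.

Dividing through by 4.24: denominator becomes s² + 118.2 s + 5094.
So ω_n = √5094 = 71.4 rad/s and ζ = 118.2/(2·71.4) = 0.828.
t_s ≈ 3/(ζω_n) = 0.0508 s.

t_s ≈ 0.0508 s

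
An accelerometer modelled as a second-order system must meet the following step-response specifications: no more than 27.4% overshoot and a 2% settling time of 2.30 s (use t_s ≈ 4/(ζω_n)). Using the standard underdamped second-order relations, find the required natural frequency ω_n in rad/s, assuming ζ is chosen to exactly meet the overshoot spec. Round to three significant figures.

ω_n ≈ 4.56 rad/s

ζ = −ln(OS)/√(π² + (ln OS)²). With OS = 0.274, ln OS = −1.295 and ζ = 1.295/3.398 = 0.381.
From t_s ≈ 4/(ζω_n): ω_n = 4/(ζ·t_s) = 4/(0.381·2.30) = 4.56 rad/s.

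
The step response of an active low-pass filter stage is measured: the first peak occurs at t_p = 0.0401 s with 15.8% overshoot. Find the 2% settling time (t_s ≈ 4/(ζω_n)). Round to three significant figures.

The overshoot fixes ζ = −ln(OS)/√(π²+ln²(OS)) = 0.506.
From t_p = π/ω_d, ω_d = π/0.0401 = 78.3 rad/s, so ω_n = ω_d/√(1−ζ²) = 90.9 rad/s.
t_s ≈ 4/(ζω_n) = 4/(0.506·90.9) = 0.0869 s.

t_s ≈ 0.0869 s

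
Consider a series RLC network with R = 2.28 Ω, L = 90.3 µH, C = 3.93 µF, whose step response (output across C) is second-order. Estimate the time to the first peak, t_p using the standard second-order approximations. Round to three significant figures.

t_p ≈ 0.0000609 s

For a series RLC circuit (capacitor voltage as output), ω_n = 1/√(LC) = 1/√(90.3 µH · 3.93 µF) = 53100 rad/s.
ζ = (R/2)·√(C/L) = (2.28/2)·√(3.93 µF/90.3 µH) = 0.238.
The damped frequency ω_d = ω_n√(1−ζ²) = 51600 rad/s. t_p = π/ω_d = 0.0000609 s.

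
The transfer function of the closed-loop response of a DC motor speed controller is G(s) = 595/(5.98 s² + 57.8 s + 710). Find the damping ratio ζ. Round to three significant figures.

Dividing through by 5.98: denominator becomes s² + 9.666 s + 118.7.
So ω_n = √118.7 = 10.9 rad/s and ζ = 9.666/(2·10.9) = 0.444.

ζ ≈ 0.444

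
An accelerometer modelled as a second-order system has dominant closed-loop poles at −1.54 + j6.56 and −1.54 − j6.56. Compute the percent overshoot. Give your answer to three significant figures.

%OS ≈ 47.8%

With σ = 1.54, ω_d = 6.56: ω_n = √(σ²+ω_d²) = 6.74 rad/s, ζ = σ/ω_n = 0.229.
Overshoot: exp(−π·0.229/√(1−0.229²)) = 0.478, i.e. 47.8%.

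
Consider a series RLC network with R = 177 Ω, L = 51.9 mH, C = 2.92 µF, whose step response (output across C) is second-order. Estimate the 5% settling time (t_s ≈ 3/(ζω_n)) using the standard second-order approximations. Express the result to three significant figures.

For a series RLC circuit (capacitor voltage as output), ω_n = 1/√(LC) = 1/√(51.9 mH · 2.92 µF) = 2570 rad/s.
ζ = (R/2)·√(C/L) = (177/2)·√(2.92 µF/51.9 mH) = 0.664.
t_s ≈ 3/(ζω_n) = 0.00176 s.

t_s ≈ 0.00176 s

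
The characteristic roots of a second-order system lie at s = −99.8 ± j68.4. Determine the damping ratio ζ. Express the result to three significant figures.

ζ ≈ 0.825

The poles are at −σ ± jω_d with σ = 99.8 and ω_d = 68.4, so ω_n = √(σ²+ω_d²) = 121 rad/s and ζ = σ/ω_n = 0.825.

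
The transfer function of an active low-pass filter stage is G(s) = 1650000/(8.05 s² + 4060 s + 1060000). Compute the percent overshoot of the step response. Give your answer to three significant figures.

%OS ≈ 4.80%

Dividing through by 8.05: denominator becomes s² + 504.3 s + 131700.
So ω_n = √131700 = 363 rad/s and ζ = 504.3/(2·363) = 0.695.
%OS = 100·exp(−πζ/√(1−ζ²)) = 4.80%.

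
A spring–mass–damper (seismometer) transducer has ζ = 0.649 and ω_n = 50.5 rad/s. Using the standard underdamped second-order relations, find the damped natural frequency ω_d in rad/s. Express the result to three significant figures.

ω_d = ω_n√(1−ζ²) = 50.5·√0.579 = 38.4 rad/s.

ω_d ≈ 38.4 rad/s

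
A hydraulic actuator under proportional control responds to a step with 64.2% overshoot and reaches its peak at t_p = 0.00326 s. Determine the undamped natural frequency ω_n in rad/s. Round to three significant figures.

ω_n ≈ 973 rad/s

ζ from %OS: ζ = |ln 0.642|/√(π²+ln²0.642) = 0.140.
From t_p = π/ω_d, ω_d = π/0.00326 = 964 rad/s, so ω_n = ω_d/√(1−ζ²) = 973 rad/s.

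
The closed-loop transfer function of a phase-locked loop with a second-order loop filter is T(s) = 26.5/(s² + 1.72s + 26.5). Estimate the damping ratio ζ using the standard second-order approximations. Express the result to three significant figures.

ζ ≈ 0.167

Matching coefficients with s² + 2ζω_n s + ω_n² gives ω_n² = 26.5 ⇒ ω_n = 5.15 rad/s, and ζ = 1.72/(2ω_n) = 0.167.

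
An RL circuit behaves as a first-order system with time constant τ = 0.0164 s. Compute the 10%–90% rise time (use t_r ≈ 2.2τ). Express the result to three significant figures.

t_r ≈ 2.2τ = 0.0361 s.

t_r ≈ 0.0361 s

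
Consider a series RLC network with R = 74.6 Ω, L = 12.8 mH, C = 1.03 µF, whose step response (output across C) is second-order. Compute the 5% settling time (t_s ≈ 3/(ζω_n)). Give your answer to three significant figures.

For a series RLC circuit (capacitor voltage as output), ω_n = 1/√(LC) = 1/√(12.8 mH · 1.03 µF) = 8710 rad/s.
ζ = (R/2)·√(C/L) = (74.6/2)·√(1.03 µF/12.8 mH) = 0.335.
t_s ≈ 3/(ζω_n) = 0.00103 s.

t_s ≈ 0.00103 s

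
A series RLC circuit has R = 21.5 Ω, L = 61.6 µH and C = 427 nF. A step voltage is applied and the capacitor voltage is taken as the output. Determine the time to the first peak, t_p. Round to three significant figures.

For a series RLC circuit (capacitor voltage as output), ω_n = 1/√(LC) = 1/√(61.6 µH · 427 nF) = 195000 rad/s.
ζ = (R/2)·√(C/L) = (21.5/2)·√(427 nF/61.6 µH) = 0.895.
ω_d = ω_n√(1−ζ²) = 87000 rad/s. t_p = π/ω_d = 0.0000361 s.

t_p ≈ 0.0000361 s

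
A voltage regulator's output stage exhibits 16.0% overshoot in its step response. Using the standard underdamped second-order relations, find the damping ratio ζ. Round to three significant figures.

ζ ≈ 0.504

ζ = −ln(OS)/√(π² + (ln OS)²). With OS = 0.160, ln OS = −1.833 and ζ = 1.833/3.637 = 0.504.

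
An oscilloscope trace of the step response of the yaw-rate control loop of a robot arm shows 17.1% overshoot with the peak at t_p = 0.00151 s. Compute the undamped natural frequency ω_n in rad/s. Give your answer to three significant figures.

ω_n ≈ 2390 rad/s

The overshoot fixes ζ = −ln(OS)/√(π²+ln²(OS)) = 0.490.
t_p = π/ω_d ⇒ ω_d = 2080 rad/s; then ω_n = ω_d/√(1−ζ²) = 2390 rad/s.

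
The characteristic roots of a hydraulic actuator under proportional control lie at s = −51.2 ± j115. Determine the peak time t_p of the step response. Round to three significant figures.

t_p = π/ω_d with ω_d = 115 (the imaginary part), so t_p = 0.0273 s.

t_p ≈ 0.0273 s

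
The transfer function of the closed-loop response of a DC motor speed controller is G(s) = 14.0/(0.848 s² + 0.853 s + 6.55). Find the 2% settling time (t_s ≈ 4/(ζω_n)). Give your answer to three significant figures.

t_s ≈ 7.95 s

Dividing through by 0.848: denominator becomes s² + 1.006 s + 7.724.
So ω_n = √7.724 = 2.78 rad/s and ζ = 1.006/(2·2.78) = 0.181.
t_s ≈ 4/(ζω_n) = 7.95 s.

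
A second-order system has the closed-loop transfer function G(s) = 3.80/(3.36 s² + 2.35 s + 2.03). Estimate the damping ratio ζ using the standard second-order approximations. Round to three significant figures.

Dividing through by 3.36: denominator becomes s² + 0.6994 s + 0.6042.
So ω_n = √0.6042 = 0.777 rad/s and ζ = 0.6994/(2·0.777) = 0.450.

ζ ≈ 0.450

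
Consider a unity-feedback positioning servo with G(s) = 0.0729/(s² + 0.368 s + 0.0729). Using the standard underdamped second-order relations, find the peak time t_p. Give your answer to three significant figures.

Comparing the denominator to s² + 2ζω_n s + ω_n²: ω_n = √0.0729 = 0.270 rad/s, and 2ζω_n = 0.368 so ζ = 0.368/(2·0.270) = 0.681.
The damped frequency ω_d = ω_n√(1−ζ²) = 0.198 rad/s. Then t_p = π/ω_d = 15.9 s.

t_p ≈ 15.9 s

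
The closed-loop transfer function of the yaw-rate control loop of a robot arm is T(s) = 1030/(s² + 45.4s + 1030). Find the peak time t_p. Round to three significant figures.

Comparing the denominator to s² + 2ζω_n s + ω_n²: ω_n = √1030 = 32.1 rad/s, and 2ζω_n = 45.4 so ζ = 45.4/(2·32.1) = 0.707.
ω_d = ω_n√(1−ζ²) = 22.7 rad/s. Then t_p = π/ω_d = 0.138 s.

t_p ≈ 0.138 s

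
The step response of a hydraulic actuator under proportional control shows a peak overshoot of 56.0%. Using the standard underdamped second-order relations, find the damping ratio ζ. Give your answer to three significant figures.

From %OS = 100·exp(−πζ/√(1−ζ²)), invert to get ζ = −ln(OS)/√(π² + ln²(OS)) with OS = 0.560.
−ln 0.560 = 0.5798, so ζ = 0.5798/√(π² + 0.3362) = 0.181.

ζ ≈ 0.181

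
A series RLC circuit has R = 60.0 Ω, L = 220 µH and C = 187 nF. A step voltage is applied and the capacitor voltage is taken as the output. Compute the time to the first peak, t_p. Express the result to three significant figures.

t_p ≈ 0.0000416 s

For a series RLC circuit (capacitor voltage as output), ω_n = 1/√(LC) = 1/√(220 µH · 187 nF) = 156000 rad/s.
ζ = (R/2)·√(C/L) = (60.0/2)·√(187 nF/220 µH) = 0.875.
ω_d = 156000·√(1 − 0.875²) = 75600 rad/s. t_p = π/ω_d = 0.0000416 s.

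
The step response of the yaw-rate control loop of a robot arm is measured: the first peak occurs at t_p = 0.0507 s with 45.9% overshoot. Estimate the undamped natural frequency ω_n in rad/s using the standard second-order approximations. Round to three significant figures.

From the overshoot, ζ = −ln(OS)/√(π²+ln²(OS)) = 0.241.
t_p = π/ω_d ⇒ ω_d = 62.0 rad/s; then ω_n = ω_d/√(1−ζ²) = 63.8 rad/s.

ω_n ≈ 63.8 rad/s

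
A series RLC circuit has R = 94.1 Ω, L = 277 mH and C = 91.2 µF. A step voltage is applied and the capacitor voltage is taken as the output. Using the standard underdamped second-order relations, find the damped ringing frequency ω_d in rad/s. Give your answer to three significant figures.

ω_d ≈ 104 rad/s

For a series RLC circuit (capacitor voltage as output), ω_n = 1/√(LC) = 1/√(277 mH · 91.2 µF) = 199 rad/s.
ζ = (R/2)·√(C/L) = (94.1/2)·√(91.2 µF/277 mH) = 0.854.
The damped frequency ω_d = ω_n√(1−ζ²) = 104 rad/s.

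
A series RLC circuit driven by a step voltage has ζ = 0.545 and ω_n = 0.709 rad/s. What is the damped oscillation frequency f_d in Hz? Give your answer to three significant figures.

f_d ≈ 0.0946 Hz

ω_d = ω_n√(1−ζ²) = 0.709·√0.703 = 0.594 rad/s.
f_d = ω_d/(2π) = 0.0946 Hz.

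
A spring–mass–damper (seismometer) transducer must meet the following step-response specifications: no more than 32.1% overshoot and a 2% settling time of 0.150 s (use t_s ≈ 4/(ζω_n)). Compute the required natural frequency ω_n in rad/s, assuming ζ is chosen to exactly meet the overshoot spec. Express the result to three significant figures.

ω_n ≈ 78.4 rad/s

ζ = −ln(OS)/√(π² + (ln OS)²). With OS = 0.321, ln OS = −1.136 and ζ = 1.136/3.341 = 0.340.
From t_s ≈ 4/(ζω_n): ω_n = 4/(ζ·t_s) = 4/(0.340·0.150) = 78.4 rad/s.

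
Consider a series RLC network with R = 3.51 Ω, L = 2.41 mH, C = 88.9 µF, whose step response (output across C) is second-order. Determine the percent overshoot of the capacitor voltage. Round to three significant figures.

%OS ≈ 32.5%

For a series RLC circuit (capacitor voltage as output), ω_n = 1/√(LC) = 1/√(2.41 mH · 88.9 µF) = 2160 rad/s.
ζ = (R/2)·√(C/L) = (3.51/2)·√(88.9 µF/2.41 mH) = 0.337.
Overshoot: exp(−π·0.337/√(1−0.337²)) = 0.325, i.e. 32.5%.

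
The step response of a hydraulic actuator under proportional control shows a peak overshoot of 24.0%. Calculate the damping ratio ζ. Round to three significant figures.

ζ = −ln(OS)/√(π² + (ln OS)²). With OS = 0.240, ln OS = −1.427 and ζ = 1.427/3.451 = 0.414.

ζ ≈ 0.414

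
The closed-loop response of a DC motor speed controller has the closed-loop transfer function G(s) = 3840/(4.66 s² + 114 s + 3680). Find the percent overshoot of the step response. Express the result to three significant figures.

%OS ≈ 21.9%

Dividing through by 4.66: denominator becomes s² + 24.46 s + 789.7.
So ω_n = √789.7 = 28.1 rad/s and ζ = 24.46/(2·28.1) = 0.435.
Overshoot: exp(−π·0.435/√(1−0.435²)) = 0.219, i.e. 21.9%.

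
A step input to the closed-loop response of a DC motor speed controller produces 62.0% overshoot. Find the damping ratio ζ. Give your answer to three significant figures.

ζ ≈ 0.150

Inverting the overshoot relation: ζ = |ln 0.620|/√(π² + ln²0.620) = 0.150.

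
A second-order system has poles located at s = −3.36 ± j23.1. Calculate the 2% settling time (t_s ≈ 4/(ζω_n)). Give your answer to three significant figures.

For poles at −σ ± jω_d, ζω_n = σ = 3.36, so t_s ≈ 4/σ = 1.19 s.

t_s ≈ 1.19 s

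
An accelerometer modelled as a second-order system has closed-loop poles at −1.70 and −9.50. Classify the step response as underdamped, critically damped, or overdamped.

Since the poles are distinct, negative and real, the response is overdamped.

overdamped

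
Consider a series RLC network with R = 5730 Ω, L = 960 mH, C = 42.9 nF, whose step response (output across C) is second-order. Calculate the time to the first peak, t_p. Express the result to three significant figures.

For a series RLC circuit (capacitor voltage as output), ω_n = 1/√(LC) = 1/√(960 mH · 42.9 nF) = 4930 rad/s.
ζ = (R/2)·√(C/L) = (5730/2)·√(42.9 nF/960 mH) = 0.606.
ω_d = ω_n√(1−ζ²) = 3920 rad/s. t_p = π/ω_d = 0.000801 s.

t_p ≈ 0.000801 s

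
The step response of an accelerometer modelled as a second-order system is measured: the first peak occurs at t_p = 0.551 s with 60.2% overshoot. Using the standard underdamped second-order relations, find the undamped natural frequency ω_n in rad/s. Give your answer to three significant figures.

ω_n ≈ 5.78 rad/s

ζ from %OS: ζ = |ln 0.602|/√(π²+ln²0.602) = 0.159.
From t_p = π/ω_d, ω_d = π/0.551 = 5.70 rad/s, so ω_n = ω_d/√(1−ζ²) = 5.78 rad/s.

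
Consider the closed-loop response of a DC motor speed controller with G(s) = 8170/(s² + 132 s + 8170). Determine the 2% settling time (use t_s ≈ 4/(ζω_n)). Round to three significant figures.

Comparing the denominator to s² + 2ζω_n s + ω_n²: ω_n = √8170 = 90.4 rad/s, and 2ζω_n = 132 so ζ = 132/(2·90.4) = 0.730.
t_s ≈ 4/(ζω_n) = 4/(0.730·90.4) = 0.0606 s.

t_s ≈ 0.0606 s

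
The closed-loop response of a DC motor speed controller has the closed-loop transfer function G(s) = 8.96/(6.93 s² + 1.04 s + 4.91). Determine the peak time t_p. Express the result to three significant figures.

Dividing through by 6.93: denominator becomes s² + 0.1501 s + 0.7085.
So ω_n = √0.7085 = 0.842 rad/s and ζ = 0.1501/(2·0.842) = 0.0891.
ω_d = ω_n√(1−ζ²) = 0.838 rad/s. t_p = π/ω_d = 3.75 s.

t_p ≈ 3.75 s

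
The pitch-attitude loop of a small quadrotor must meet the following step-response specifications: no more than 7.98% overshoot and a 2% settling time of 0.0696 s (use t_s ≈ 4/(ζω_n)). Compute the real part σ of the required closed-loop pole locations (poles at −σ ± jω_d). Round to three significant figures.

σ ≈ 57.5

The settling-time spec alone fixes σ = ζω_n = 4/t_s = 4/0.0696 = 57.5.
(Overshoot then fixes ζ = 0.627 and hence ω_d = σ·√(1−ζ²)/ζ = 71.4 rad/s.)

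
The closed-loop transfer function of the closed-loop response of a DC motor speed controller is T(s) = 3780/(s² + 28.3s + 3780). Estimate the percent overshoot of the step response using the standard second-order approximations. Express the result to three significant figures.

Matching coefficients with s² + 2ζω_n s + ω_n² gives ω_n² = 3780 ⇒ ω_n = 61.5 rad/s, and ζ = 28.3/(2ω_n) = 0.230.
Overshoot: exp(−π·0.230/√(1−0.230²)) = 0.476, i.e. 47.6%.

%OS ≈ 47.6%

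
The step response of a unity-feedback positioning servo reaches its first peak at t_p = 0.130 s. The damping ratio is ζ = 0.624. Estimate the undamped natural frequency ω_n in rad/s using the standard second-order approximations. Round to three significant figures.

Peak time t_p = π/ω_d, so ω_d = π/t_p = π/0.130 = 24.2 rad/s.
ω_n = ω_d/√(1−ζ²) = 24.2/√0.611 = 30.9 rad/s.

ω_n ≈ 30.9 rad/s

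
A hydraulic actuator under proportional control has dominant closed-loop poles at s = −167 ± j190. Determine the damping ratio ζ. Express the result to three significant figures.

ζ ≈ 0.660

|pole| = ω_n = √(167² + 190²) = 253 rad/s; ζ = cos θ = σ/ω_n = 0.660.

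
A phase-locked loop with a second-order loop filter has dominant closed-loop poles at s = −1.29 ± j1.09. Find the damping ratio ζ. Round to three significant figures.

|pole| = ω_n = √(1.29² + 1.09²) = 1.69 rad/s; ζ = cos θ = σ/ω_n = 0.764.

ζ ≈ 0.764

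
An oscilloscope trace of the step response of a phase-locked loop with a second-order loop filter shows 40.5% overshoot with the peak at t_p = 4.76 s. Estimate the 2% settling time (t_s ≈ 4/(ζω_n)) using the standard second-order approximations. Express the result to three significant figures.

From the overshoot, ζ = −ln(OS)/√(π²+ln²(OS)) = 0.276.
From t_p = π/ω_d, ω_d = π/4.76 = 0.660 rad/s, so ω_n = ω_d/√(1−ζ²) = 0.687 rad/s.
t_s ≈ 4/(ζω_n) = 4/(0.276·0.687) = 21.1 s.

t_s ≈ 21.1 s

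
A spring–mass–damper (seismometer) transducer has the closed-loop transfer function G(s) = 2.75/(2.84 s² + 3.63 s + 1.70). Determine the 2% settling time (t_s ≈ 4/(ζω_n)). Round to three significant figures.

t_s ≈ 6.26 s

Dividing through by 2.84: denominator becomes s² + 1.278 s + 0.5986.
So ω_n = √0.5986 = 0.774 rad/s and ζ = 1.278/(2·0.774) = 0.826.
t_s ≈ 4/(ζω_n) = 6.26 s.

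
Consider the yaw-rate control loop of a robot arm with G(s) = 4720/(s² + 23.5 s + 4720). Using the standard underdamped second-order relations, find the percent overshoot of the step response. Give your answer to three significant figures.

Matching coefficients with s² + 2ζω_n s + ω_n² gives ω_n² = 4720 ⇒ ω_n = 68.7 rad/s, and ζ = 23.5/(2ω_n) = 0.171.
Overshoot: exp(−π·0.171/√(1−0.171²)) = 0.580, i.e. 58.0%.

%OS ≈ 58.0%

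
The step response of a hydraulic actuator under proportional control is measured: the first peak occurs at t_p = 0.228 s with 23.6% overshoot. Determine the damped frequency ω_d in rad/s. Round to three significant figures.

ω_d ≈ 13.8 rad/s

t_p = π/ω_d, so ω_d = π/0.228 = 13.8 rad/s.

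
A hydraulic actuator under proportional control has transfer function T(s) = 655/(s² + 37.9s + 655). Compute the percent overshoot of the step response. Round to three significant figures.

%OS ≈ 3.14%

ω_n = √655 = 25.6 rad/s; ζ = 37.9/(2·25.6) = 0.740.
Overshoot: exp(−π·0.740/√(1−0.740²)) = 0.0314, i.e. 3.14%.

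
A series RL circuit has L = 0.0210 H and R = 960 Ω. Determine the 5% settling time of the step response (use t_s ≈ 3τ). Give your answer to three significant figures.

t_s ≈ 0.0000656 s

τ = L/R = 0.0210/960 = 0.0000219 s.
t_s ≈ 3τ = 0.0000656 s.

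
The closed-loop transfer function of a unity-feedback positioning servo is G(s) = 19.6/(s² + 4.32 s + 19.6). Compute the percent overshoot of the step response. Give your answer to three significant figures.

%OS ≈ 17.3%

ω_n = √19.6 = 4.43 rad/s; ζ = 4.32/(2·4.43) = 0.488.
%OS = 100 e^{−πζ/√(1−ζ²)} with ζ = 0.488 gives 17.3%.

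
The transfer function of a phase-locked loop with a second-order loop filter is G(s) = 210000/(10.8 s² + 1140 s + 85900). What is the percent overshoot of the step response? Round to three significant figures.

%OS ≈ 9.96%

Dividing through by 10.8: denominator becomes s² + 105.6 s + 7954.
So ω_n = √7954 = 89.2 rad/s and ζ = 105.6/(2·89.2) = 0.592.
%OS = 100·exp(−πζ/√(1−ζ²)) = 9.96%.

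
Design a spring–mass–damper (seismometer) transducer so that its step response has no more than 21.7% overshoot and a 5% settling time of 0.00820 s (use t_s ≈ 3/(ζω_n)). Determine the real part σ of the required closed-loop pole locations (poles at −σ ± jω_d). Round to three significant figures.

The settling-time spec alone fixes σ = ζω_n = 3/t_s = 3/0.00820 = 366.
(Overshoot then fixes ζ = 0.437 and hence ω_d = σ·√(1−ζ²)/ζ = 752 rad/s.)

σ ≈ 366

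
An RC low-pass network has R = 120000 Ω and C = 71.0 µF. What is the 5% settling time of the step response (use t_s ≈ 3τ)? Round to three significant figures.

τ = RC = 120000 × 71.0 µF = 8.52 s.
t_s ≈ 3τ = 25.6 s.

t_s ≈ 25.6 s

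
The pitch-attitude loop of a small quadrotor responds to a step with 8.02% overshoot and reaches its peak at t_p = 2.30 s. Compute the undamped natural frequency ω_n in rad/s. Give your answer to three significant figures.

From the overshoot, ζ = −ln(OS)/√(π²+ln²(OS)) = 0.626.
From t_p = π/ω_d, ω_d = π/2.30 = 1.37 rad/s, so ω_n = ω_d/√(1−ζ²) = 1.75 rad/s.

ω_n ≈ 1.75 rad/s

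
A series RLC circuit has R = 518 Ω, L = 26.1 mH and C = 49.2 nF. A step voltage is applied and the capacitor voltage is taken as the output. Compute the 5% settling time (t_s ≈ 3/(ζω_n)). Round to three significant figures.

t_s ≈ 0.000302 s

For a series RLC circuit (capacitor voltage as output), ω_n = 1/√(LC) = 1/√(26.1 mH · 49.2 nF) = 27900 rad/s.
ζ = (R/2)·√(C/L) = (518/2)·√(49.2 nF/26.1 mH) = 0.356.
t_s ≈ 3/(ζω_n) = 0.000302 s.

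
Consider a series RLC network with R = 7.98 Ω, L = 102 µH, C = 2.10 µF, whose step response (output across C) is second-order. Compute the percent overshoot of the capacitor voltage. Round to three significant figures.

%OS ≈ 11.2%

For a series RLC circuit (capacitor voltage as output), ω_n = 1/√(LC) = 1/√(102 µH · 2.10 µF) = 68300 rad/s.
ζ = (R/2)·√(C/L) = (7.98/2)·√(2.10 µF/102 µH) = 0.573.
%OS = 100·exp(−πζ/√(1−ζ²)) = 11.2%.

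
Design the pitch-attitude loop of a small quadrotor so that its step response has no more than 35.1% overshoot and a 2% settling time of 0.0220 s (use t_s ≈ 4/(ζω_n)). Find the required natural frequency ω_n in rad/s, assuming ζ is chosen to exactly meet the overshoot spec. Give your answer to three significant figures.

ω_n ≈ 575 rad/s

ζ = −ln(OS)/√(π² + (ln OS)²). With OS = 0.351, ln OS = −1.047 and ζ = 1.047/3.311 = 0.316.
Then ω_n = 4/(ζ t_s) = 4/(0.316 × 0.0220) = 575 rad/s.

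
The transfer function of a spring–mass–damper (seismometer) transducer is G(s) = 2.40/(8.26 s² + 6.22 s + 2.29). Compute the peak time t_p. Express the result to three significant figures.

t_p ≈ 8.54 s

Dividing through by 8.26: denominator becomes s² + 0.7530 s + 0.2772.
So ω_n = √0.2772 = 0.527 rad/s and ζ = 0.7530/(2·0.527) = 0.715.
ω_d = ω_n√(1−ζ²) = 0.368 rad/s. t_p = π/ω_d = 8.54 s.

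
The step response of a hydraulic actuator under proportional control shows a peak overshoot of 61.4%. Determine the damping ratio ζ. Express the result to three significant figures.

ζ ≈ 0.153

ζ = −ln(OS)/√(π² + (ln OS)²). With OS = 0.614, ln OS = −0.4878 and ζ = 0.4878/3.179 = 0.153.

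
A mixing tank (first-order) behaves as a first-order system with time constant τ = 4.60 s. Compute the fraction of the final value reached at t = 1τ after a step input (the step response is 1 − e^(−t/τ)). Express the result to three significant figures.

y(t)/y_∞ = 1 − e^(−t/τ) = 1 − e^(−1) = 1 − e^(−1.00) = 0.632.

y/y_∞ ≈ 0.632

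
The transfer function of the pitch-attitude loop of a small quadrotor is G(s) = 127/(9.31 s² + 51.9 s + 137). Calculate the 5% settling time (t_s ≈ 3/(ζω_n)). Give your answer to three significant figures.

Dividing through by 9.31: denominator becomes s² + 5.575 s + 14.72.
So ω_n = √14.72 = 3.84 rad/s and ζ = 5.575/(2·3.84) = 0.727.
t_s ≈ 3/(ζω_n) = 1.08 s.

t_s ≈ 1.08 s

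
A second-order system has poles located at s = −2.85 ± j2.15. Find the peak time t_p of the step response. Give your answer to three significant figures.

t_p = π/ω_d with ω_d = 2.15 (the imaginary part), so t_p = 1.46 s.

t_p ≈ 1.46 s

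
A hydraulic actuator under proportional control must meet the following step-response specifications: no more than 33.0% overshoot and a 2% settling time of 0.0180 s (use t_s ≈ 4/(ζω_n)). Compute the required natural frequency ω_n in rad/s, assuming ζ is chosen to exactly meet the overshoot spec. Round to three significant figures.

ω_n ≈ 668 rad/s

Inverting the overshoot relation: ζ = |ln 0.330|/√(π² + ln²0.330) = 0.333.
From t_s ≈ 4/(ζω_n): ω_n = 4/(ζ·t_s) = 4/(0.333·0.0180) = 668 rad/s.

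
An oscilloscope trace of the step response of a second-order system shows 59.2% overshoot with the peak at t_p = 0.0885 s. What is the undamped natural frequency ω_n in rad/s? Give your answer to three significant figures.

ω_n ≈ 36.0 rad/s

From the overshoot, ζ = −ln(OS)/√(π²+ln²(OS)) = 0.165.
From t_p = π/ω_d, ω_d = π/0.0885 = 35.5 rad/s, so ω_n = ω_d/√(1−ζ²) = 36.0 rad/s.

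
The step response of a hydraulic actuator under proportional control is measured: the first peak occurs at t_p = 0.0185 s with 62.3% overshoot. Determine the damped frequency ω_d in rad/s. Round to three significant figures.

ω_d ≈ 170 rad/s

t_p = π/ω_d, so ω_d = π/0.0185 = 170 rad/s.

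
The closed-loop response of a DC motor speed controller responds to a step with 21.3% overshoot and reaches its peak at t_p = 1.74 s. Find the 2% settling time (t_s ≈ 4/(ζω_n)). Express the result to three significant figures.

The overshoot fixes ζ = −ln(OS)/√(π²+ln²(OS)) = 0.442.
t_p = π/ω_d ⇒ ω_d = 1.81 rad/s; then ω_n = ω_d/√(1−ζ²) = 2.01 rad/s.
t_s ≈ 4/(ζω_n) = 4/(0.442·2.01) = 4.50 s.

t_s ≈ 4.50 s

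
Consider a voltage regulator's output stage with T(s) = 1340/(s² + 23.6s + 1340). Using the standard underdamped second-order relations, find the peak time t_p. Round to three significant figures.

Matching coefficients with s² + 2ζω_n s + ω_n² gives ω_n² = 1340 ⇒ ω_n = 36.6 rad/s, and ζ = 23.6/(2ω_n) = 0.322.
ω_d = ω_n√(1−ζ²) = 34.7 rad/s. Then t_p = π/ω_d = 0.0907 s.

t_p ≈ 0.0907 s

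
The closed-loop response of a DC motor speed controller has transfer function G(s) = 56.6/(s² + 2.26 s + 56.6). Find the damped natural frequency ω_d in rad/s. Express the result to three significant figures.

ω_d ≈ 7.44 rad/s

Matching coefficients with s² + 2ζω_n s + ω_n² gives ω_n² = 56.6 ⇒ ω_n = 7.52 rad/s, and ζ = 2.26/(2ω_n) = 0.150.
ω_d = ω_n√(1−ζ²) = 7.44 rad/s.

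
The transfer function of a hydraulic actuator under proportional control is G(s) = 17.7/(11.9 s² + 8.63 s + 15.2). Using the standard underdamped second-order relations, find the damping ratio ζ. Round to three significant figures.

ζ ≈ 0.321

Dividing through by 11.9: denominator becomes s² + 0.7252 s + 1.277.
So ω_n = √1.277 = 1.13 rad/s and ζ = 0.7252/(2·1.13) = 0.321.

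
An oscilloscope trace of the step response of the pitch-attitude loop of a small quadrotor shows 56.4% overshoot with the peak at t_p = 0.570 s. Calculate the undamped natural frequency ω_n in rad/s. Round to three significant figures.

ω_n ≈ 5.60 rad/s

The overshoot fixes ζ = −ln(OS)/√(π²+ln²(OS)) = 0.179.
t_p = π/ω_d ⇒ ω_d = 5.51 rad/s; then ω_n = ω_d/√(1−ζ²) = 5.60 rad/s.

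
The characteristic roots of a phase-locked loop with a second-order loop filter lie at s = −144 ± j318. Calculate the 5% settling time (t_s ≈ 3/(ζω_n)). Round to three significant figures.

t_s ≈ 0.0208 s

For poles at −σ ± jω_d, ζω_n = σ = 144, so t_s ≈ 3/σ = 0.0208 s.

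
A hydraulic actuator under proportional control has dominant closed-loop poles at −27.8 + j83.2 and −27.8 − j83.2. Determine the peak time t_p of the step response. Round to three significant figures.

t_p ≈ 0.0378 s

t_p = π/ω_d with ω_d = 83.2 (the imaginary part), so t_p = 0.0378 s.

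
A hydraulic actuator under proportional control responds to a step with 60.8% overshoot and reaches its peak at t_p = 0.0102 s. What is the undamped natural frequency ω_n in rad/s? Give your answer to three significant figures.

From the overshoot, ζ = −ln(OS)/√(π²+ln²(OS)) = 0.156.
t_p = π/ω_d ⇒ ω_d = 308 rad/s; then ω_n = ω_d/√(1−ζ²) = 312 rad/s.

ω_n ≈ 312 rad/s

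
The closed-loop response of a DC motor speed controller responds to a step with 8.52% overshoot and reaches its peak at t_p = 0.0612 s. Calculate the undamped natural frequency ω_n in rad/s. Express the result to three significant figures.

ζ from %OS: ζ = |ln 0.0852|/√(π²+ln²0.0852) = 0.617.
From t_p = π/ω_d, ω_d = π/0.0612 = 51.3 rad/s, so ω_n = ω_d/√(1−ζ²) = 65.2 rad/s.

ω_n ≈ 65.2 rad/s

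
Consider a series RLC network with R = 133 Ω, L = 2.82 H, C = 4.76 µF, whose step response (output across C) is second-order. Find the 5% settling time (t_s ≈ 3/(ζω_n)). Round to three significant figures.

t_s ≈ 0.127 s

For a series RLC circuit (capacitor voltage as output), ω_n = 1/√(LC) = 1/√(2.82 H · 4.76 µF) = 273 rad/s.
ζ = (R/2)·√(C/L) = (133/2)·√(4.76 µF/2.82 H) = 0.0864.
t_s ≈ 3/(ζω_n) = 0.127 s.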